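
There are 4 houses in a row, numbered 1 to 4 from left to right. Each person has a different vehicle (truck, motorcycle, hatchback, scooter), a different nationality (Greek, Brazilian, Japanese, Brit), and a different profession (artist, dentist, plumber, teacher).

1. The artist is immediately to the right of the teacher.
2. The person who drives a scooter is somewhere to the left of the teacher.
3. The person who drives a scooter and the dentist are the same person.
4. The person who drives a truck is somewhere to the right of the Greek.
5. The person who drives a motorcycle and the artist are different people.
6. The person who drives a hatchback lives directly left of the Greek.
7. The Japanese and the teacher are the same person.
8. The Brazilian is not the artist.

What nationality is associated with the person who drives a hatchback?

Brazilian

The person who drives a hatchback is narrowed to house 1 or 2; consider each.
Placing it in house 2 leads to a contradiction, so it's in house 1.
The Greek is in house 2 (clue 6).
So house 2 gets scooter for vehicle.
House 3's nationality must be Japanese (nothing else left).
By clue 2, the teacher is in house 3.
From clue 3, the dentist must be in house 2.
That leaves plumber as the profession for house 1.
House 4's profession must be artist (nothing else left).
From clue 5, the person who drives a motorcycle must be in house 3.
The Brazilian is in house 1 (clue 8).
House 4's vehicle must be truck (nothing else left).
House 4 nationality: only Brit fits.
So: house 1 = hatchback/Brazilian/plumber, house 2 = scooter/Greek/dentist, house 3 = motorcycle/Japanese/teacher, house 4 = truck/Brit/artist.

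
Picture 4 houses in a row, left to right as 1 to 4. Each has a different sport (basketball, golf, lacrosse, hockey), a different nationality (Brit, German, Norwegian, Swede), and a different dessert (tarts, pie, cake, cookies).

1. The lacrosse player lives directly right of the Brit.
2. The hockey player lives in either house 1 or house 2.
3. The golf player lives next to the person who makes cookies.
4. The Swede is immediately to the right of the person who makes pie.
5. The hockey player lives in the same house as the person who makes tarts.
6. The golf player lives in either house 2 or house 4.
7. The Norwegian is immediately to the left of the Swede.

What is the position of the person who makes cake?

So house 4 gets cake for dessert.
The golf player is narrowed to house 2 or 4; consider each.
Placing it in house 2 leads to a contradiction, so it's in house 4.
The person who makes cookies is in house 3 (clue 3).
House 4 nationality: only German fits.
That leaves Swede as the nationality for house 3.
The person who makes pie is in house 2 (clue 4).
By clue 7, the Norwegian is in house 2.
House 1's nationality must be Brit (nothing else left).
That leaves tarts as the dessert for house 1.
The lacrosse player is in house 2 (clue 1).
Clue 5 places the hockey player in house 1.
House 3's sport must be basketball (nothing else left).
So: house 1 = hockey/Brit/tarts, house 2 = lacrosse/Norwegian/pie, house 3 = basketball/Swede/cookies, house 4 = golf/German/cake.

4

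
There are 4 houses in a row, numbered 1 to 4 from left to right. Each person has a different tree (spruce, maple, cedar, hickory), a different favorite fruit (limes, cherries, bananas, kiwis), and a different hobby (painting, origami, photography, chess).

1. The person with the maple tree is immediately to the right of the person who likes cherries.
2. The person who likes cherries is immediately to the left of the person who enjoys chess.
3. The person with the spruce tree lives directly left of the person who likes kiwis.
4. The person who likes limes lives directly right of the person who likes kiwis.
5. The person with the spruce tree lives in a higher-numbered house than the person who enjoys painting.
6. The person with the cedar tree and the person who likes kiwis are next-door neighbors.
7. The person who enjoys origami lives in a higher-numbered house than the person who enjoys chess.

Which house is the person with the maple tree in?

3

Clue 3: the person with the spruce tree is in house 2.
Clue 3: the person who likes kiwis is in house 3.
By clue 4, the person who likes limes is in house 4.
Clue 5 places the person who enjoys painting in house 1.
So house 1 gets hickory for tree.
House 3's tree must be maple (nothing else left).
House 4 tree: only cedar fits.
Clue 1: the person who likes cherries is in house 2.
By clue 2, the person who enjoys chess is in house 3.
The person who enjoys origami is in house 4 (clue 7).
That leaves bananas as the favorite fruit for house 1.
House 2 hobby: only photography fits.
So: house 1 = hickory/bananas/painting, house 2 = spruce/cherries/photography, house 3 = maple/kiwis/chess, house 4 = cedar/limes/origami.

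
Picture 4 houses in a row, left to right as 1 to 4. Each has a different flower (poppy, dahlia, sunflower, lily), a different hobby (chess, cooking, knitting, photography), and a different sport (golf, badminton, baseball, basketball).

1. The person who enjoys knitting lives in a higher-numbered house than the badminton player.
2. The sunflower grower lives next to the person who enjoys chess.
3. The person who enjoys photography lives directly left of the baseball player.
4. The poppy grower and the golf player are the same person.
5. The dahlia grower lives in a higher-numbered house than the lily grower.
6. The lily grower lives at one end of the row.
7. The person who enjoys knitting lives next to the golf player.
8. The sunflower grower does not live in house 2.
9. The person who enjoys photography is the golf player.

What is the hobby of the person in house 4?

chess

Clue 6: the lily grower is in house 1.
House 1's hobby must be cooking (nothing else left).
The poppy grower is narrowed to house 2 or 3; consider each.
Placing it in house 3 leads to a contradiction, so it's in house 2.
The golf player is in house 2 (clue 4).
From clue 7, the person who enjoys knitting must be in house 3.
Clue 9: the person who enjoys photography is in house 2.
House 4's hobby must be chess (nothing else left).
The badminton player is in house 1 (clue 1).
The sunflower grower is in house 3 (clue 2).
The baseball player is in house 3 (clue 3).
So house 4 gets dahlia for flower.
House 4 sport: only basketball fits.
So: house 1 = lily/cooking/badminton, house 2 = poppy/photography/golf, house 3 = sunflower/knitting/baseball, house 4 = dahlia/chess/basketball.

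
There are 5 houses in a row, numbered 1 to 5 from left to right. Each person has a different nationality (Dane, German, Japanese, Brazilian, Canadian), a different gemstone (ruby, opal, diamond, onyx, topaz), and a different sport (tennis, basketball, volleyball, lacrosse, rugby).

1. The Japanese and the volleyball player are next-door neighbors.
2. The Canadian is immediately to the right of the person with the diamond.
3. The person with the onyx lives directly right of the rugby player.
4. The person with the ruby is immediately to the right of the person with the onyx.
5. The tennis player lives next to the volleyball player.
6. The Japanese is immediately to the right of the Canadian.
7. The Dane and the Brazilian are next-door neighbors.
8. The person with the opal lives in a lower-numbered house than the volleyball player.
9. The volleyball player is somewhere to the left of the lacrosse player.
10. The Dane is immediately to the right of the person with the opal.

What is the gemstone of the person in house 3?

onyx

The Canadian is narrowed to house 2 or 3 or 4; consider each.
Placing it in house 2 and house 4 leads to a contradiction, so it's in house 3.
From clue 2, the person with the diamond must be in house 2.
Clue 6 places the Japanese in house 4.
Clue 1 places the volleyball player in house 3.
From clue 7, the Brazilian must be in house 1.
By clue 8, the person with the opal is in house 1.
So house 2 gets Dane for nationality.
House 5 nationality: only German fits.
The only sport still possible for house 1 is basketball.
That leaves rugby as the sport for house 2.
House 5's sport must be lacrosse (nothing else left).
The person with the onyx is in house 3 (clue 3).
Clue 4: the person with the ruby is in house 4.
House 5's gemstone must be topaz (nothing else left).
The only sport still possible for house 4 is tennis.
So: house 1 = Brazilian/opal/basketball, house 2 = Dane/diamond/rugby, house 3 = Canadian/onyx/volleyball, house 4 = Japanese/ruby/tennis, house 5 = German/topaz/lacrosse.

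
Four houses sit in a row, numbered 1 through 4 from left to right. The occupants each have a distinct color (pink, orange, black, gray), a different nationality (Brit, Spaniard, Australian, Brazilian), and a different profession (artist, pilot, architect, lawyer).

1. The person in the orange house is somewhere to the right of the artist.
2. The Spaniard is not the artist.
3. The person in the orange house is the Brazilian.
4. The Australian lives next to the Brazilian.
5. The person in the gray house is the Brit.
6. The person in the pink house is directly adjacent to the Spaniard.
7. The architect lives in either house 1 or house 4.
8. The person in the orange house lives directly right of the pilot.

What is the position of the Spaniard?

2

The architect is narrowed to house 1 or 4; consider each.
Placing it in house 1 leads to a contradiction, so it's in house 4.
The person in the orange house is narrowed to house 2 or 3 or 4; consider each.
Placing it in house 2 and house 3 leads to a contradiction, so it's in house 4.
The Brazilian is in house 4 (clue 3).
The Australian is in house 3 (clue 4).
Clue 8: the pilot is in house 3.
The person in the gray house is narrowed to house 1 or 2; consider each.
Placing it in house 2 leads to a contradiction, so it's in house 1.
By clue 5, the Brit is in house 1.
House 2 nationality: only Spaniard fits.
Clue 2: the artist is in house 1.
By clue 6, the person in the pink house is in house 3.
House 2 color: only black fits.
House 2 profession: only lawyer fits.
So: house 1 = gray/Brit/artist, house 2 = black/Spaniard/lawyer, house 3 = pink/Australian/pilot, house 4 = orange/Brazilian/architect.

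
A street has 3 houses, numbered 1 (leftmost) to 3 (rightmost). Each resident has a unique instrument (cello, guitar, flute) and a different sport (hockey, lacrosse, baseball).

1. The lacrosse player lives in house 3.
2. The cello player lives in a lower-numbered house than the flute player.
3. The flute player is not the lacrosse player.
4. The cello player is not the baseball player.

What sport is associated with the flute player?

baseball

Clue 1 places the lacrosse player in house 3.
The flute player is in house 2 (clue 3).
That leaves guitar as the instrument for house 3.
From clue 4, the baseball player must be in house 2.
That leaves cello as the instrument for house 1.
House 1 sport: only hockey fits.
So: house 1 = cello/hockey, house 2 = flute/baseball, house 3 = guitar/lacrosse.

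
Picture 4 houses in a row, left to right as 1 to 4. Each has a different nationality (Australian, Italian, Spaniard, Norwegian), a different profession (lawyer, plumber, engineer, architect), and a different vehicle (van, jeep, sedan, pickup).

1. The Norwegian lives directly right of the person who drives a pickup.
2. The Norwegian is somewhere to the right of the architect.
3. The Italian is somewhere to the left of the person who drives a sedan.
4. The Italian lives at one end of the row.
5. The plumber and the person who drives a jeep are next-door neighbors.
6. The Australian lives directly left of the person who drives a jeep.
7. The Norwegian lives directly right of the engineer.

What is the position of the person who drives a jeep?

By clue 4, the Italian is in house 1.
The Australian is narrowed to house 2 or 3; consider each.
Placing it in house 3 leads to a contradiction, so it's in house 2.
Clue 6 places the person who drives a jeep in house 3.
From clue 1, the Norwegian must be in house 3.
The person who drives a pickup is in house 2 (clue 1).
From clue 7, the engineer must be in house 2.
House 4 nationality: only Spaniard fits.
That leaves architect as the profession for house 1.
House 3's profession must be lawyer (nothing else left).
The only profession still possible for house 4 is plumber.
House 1's vehicle must be van (nothing else left).
The only vehicle still possible for house 4 is sedan.
So: house 1 = Italian/architect/van, house 2 = Australian/engineer/pickup, house 3 = Norwegian/lawyer/jeep, house 4 = Spaniard/plumber/sedan.

3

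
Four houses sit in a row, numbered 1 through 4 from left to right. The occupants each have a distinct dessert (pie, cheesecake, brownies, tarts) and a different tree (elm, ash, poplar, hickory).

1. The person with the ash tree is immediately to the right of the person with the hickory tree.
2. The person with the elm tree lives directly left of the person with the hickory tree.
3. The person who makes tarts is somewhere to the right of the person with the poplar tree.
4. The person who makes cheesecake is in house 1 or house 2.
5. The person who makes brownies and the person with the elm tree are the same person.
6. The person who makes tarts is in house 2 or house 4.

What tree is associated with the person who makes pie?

House 3's dessert must be pie (nothing else left).
So house 4 gets tarts for dessert.
That leaves ash as the tree for house 4.
The person with the hickory tree is in house 3 (clue 1).
By clue 2, the person with the elm tree is in house 2.
By clue 5, the person who makes brownies is in house 2.
That leaves cheesecake as the dessert for house 1.
So house 1 gets poplar for tree.
So: house 1 = cheesecake/poplar, house 2 = brownies/elm, house 3 = pie/hickory, house 4 = tarts/ash.

hickory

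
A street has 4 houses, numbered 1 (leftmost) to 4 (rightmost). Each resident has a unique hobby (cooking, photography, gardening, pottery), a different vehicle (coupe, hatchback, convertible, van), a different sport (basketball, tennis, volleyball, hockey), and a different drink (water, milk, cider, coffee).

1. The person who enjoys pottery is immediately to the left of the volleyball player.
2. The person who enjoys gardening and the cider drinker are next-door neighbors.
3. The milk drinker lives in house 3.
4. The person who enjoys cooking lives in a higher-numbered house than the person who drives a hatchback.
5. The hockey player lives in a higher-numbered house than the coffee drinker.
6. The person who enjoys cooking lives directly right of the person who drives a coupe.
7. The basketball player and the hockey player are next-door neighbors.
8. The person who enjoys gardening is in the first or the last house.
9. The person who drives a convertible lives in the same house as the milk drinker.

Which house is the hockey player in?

2

From clue 3, the milk drinker must be in house 3.
By clue 9, the person who drives a convertible is in house 3.
That leaves van as the vehicle for house 4.
Clue 2: the person who enjoys gardening is in house 1.
From clue 2, the cider drinker must be in house 2.
So house 4 gets photography for hobby.
House 1 drink: only coffee fits.
So house 4 gets water for drink.
The person who enjoys cooking is narrowed to house 2 or 3; consider each.
Placing it in house 2 leads to a contradiction, so it's in house 3.
Clue 6 places the person who drives a coupe in house 2.
The only hobby still possible for house 2 is pottery.
So house 1 gets hatchback for vehicle.
By clue 1, the volleyball player is in house 3.
Clue 7 places the basketball player in house 1.
By clue 7, the hockey player is in house 2.
House 4's sport must be tennis (nothing else left).
So: house 1 = gardening/hatchback/basketball/coffee, house 2 = pottery/coupe/hockey/cider, house 3 = cooking/convertible/volleyball/milk, house 4 = photography/van/tennis/water.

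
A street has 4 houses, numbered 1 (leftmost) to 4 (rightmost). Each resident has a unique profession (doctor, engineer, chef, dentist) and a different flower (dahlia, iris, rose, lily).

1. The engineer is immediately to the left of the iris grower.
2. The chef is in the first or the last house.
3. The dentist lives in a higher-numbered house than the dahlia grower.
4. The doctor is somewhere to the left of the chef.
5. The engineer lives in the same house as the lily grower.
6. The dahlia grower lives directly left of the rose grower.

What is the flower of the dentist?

rose

From clue 4, the chef must be in house 4.
That leaves iris as the flower for house 4.
Clue 1: the engineer is in house 3.
By clue 5, the lily grower is in house 3.
So house 1 gets doctor for profession.
House 2's profession must be dentist (nothing else left).
House 1 flower: only dahlia fits.
House 2 flower: only rose fits.
So: house 1 = doctor/dahlia, house 2 = dentist/rose, house 3 = engineer/lily, house 4 = chef/iris.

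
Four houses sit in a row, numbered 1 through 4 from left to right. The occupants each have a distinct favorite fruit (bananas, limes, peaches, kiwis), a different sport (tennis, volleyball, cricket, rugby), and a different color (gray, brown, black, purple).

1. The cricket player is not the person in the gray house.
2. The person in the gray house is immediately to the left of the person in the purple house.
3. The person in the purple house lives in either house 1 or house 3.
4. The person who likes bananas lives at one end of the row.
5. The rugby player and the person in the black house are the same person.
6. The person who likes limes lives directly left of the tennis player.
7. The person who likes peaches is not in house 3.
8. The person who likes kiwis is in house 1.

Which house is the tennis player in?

The person in the purple house is in house 3 (clue 3).
From clue 8, the person who likes kiwis must be in house 1.
House 3 favorite fruit: only limes fits.
By clue 2, the person in the gray house is in house 2.
By clue 6, the tennis player is in house 4.
So house 2 gets peaches for favorite fruit.
So house 4 gets bananas for favorite fruit.
Clue 5: the rugby player is in house 1.
By clue 5, the person in the black house is in house 1.
That leaves volleyball as the sport for house 2.
The only sport still possible for house 3 is cricket.
The only color still possible for house 4 is brown.
So: house 1 = kiwis/rugby/black, house 2 = peaches/volleyball/gray, house 3 = limes/cricket/purple, house 4 = bananas/tennis/brown.

4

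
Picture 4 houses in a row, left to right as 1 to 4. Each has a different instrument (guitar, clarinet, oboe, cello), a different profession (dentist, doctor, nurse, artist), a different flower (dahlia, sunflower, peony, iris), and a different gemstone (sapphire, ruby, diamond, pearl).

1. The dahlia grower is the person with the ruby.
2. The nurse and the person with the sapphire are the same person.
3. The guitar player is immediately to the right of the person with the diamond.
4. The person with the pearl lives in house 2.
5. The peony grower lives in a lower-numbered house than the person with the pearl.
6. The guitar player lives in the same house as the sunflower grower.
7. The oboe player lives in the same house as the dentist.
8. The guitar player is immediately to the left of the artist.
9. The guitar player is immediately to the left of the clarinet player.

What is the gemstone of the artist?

From clue 4, the person with the pearl must be in house 2.
The peony grower is in house 1 (clue 5).
Clue 3: the guitar player is in house 2.
Clue 3 places the person with the diamond in house 1.
By clue 6, the sunflower grower is in house 2.
From clue 8, the artist must be in house 3.
Clue 9: the clarinet player is in house 3.
The nurse is in house 4 (clue 2).
The person with the sapphire is in house 4 (clue 2).
House 2 profession: only doctor fits.
That leaves ruby as the gemstone for house 3.
By clue 1, the dahlia grower is in house 3.
By clue 7, the oboe player is in house 1.
House 4's instrument must be cello (nothing else left).
That leaves dentist as the profession for house 1.
House 4's flower must be iris (nothing else left).
So: house 1 = oboe/dentist/peony/diamond, house 2 = guitar/doctor/sunflower/pearl, house 3 = clarinet/artist/dahlia/ruby, house 4 = cello/nurse/iris/sapphire.

ruby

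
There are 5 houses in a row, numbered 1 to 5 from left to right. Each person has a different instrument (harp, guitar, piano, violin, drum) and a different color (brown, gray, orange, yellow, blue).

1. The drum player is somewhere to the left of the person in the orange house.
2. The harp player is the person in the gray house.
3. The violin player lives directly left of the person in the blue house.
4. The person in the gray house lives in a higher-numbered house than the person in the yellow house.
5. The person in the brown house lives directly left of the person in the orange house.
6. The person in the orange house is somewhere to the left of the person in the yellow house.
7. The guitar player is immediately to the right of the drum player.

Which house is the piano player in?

That leaves brown as the color for house 1.
The person in the orange house is in house 2 (clue 5).
Clue 1 places the drum player in house 1.
The guitar player is in house 2 (clue 7).
So house 3 gets yellow for color.
The harp player is narrowed to house 4 or 5; consider each.
Placing it in house 4 leads to a contradiction, so it's in house 5.
Clue 2: the person in the gray house is in house 5.
The only color still possible for house 4 is blue.
Clue 3 places the violin player in house 3.
That leaves piano as the instrument for house 4.
So: house 1 = drum/brown, house 2 = guitar/orange, house 3 = violin/yellow, house 4 = piano/blue, house 5 = harp/gray.

4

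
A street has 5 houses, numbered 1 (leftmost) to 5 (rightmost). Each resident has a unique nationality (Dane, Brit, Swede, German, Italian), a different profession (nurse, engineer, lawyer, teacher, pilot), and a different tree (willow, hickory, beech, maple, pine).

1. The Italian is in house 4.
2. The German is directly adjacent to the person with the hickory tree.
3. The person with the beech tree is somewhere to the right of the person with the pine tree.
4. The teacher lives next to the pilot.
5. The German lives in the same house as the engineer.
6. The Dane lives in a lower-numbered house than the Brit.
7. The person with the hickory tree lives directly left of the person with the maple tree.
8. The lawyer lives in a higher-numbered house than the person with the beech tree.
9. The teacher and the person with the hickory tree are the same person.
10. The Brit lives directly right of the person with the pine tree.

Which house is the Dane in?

The Italian is in house 4 (clue 1).
The Brit is narrowed to house 2 or 3; consider each.
Placing it in house 3 leads to a contradiction, so it's in house 2.
Clue 6 places the Dane in house 1.
From clue 10, the person with the pine tree must be in house 1.
The German is narrowed to house 3 or 5; consider each.
Placing it in house 5 leads to a contradiction, so it's in house 3.
Clue 5 places the engineer in house 3.
So house 5 gets Swede for nationality.
The lawyer is narrowed to house 4 or 5; consider each.
Placing it in house 4 leads to a contradiction, so it's in house 5.
The only profession still possible for house 1 is pilot.
Clue 4: the teacher is in house 2.
By clue 9, the person with the hickory tree is in house 2.
The only profession still possible for house 4 is nurse.
Clue 7: the person with the maple tree is in house 3.
House 5's tree must be willow (nothing else left).
House 4 tree: only beech fits.
So: house 1 = Dane/pilot/pine, house 2 = Brit/teacher/hickory, house 3 = German/engineer/maple, house 4 = Italian/nurse/beech, house 5 = Swede/lawyer/willow.

1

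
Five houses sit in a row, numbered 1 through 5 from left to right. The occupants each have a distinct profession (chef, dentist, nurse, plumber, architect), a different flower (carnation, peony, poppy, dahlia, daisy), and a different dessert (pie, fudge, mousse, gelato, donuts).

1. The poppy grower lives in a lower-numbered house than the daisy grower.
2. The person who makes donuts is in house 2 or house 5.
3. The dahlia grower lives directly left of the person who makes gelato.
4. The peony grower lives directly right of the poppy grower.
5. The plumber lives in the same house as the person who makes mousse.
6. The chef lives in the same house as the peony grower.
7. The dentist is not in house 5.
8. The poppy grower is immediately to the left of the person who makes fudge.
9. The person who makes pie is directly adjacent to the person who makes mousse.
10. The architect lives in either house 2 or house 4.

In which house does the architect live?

2

The architect is narrowed to house 2 or 4; consider each.
Placing it in house 4 leads to a contradiction, so it's in house 2.
So house 1 gets mousse for dessert.
From clue 5, the plumber must be in house 1.
Clue 9: the person who makes pie is in house 2.
The only dessert still possible for house 5 is donuts.
The only flower still possible for house 1 is carnation.
So house 5 gets nurse for profession.
The only flower still possible for house 5 is daisy.
That leaves peony as the flower for house 4.
From clue 4, the poppy grower must be in house 3.
By clue 6, the chef is in house 4.
Clue 8 places the person who makes fudge in house 4.
House 3 profession: only dentist fits.
So house 2 gets dahlia for flower.
The only dessert still possible for house 3 is gelato.
So: house 1 = plumber/carnation/mousse, house 2 = architect/dahlia/pie, house 3 = dentist/poppy/gelato, house 4 = chef/peony/fudge, house 5 = nurse/daisy/donuts.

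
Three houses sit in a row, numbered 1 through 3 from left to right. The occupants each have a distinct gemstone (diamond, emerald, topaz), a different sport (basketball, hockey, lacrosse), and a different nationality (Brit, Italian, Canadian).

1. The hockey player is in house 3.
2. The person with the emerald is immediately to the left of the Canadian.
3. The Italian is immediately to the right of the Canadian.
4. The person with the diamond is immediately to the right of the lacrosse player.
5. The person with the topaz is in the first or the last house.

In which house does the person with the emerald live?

1

By clue 1, the hockey player is in house 3.
The Italian is in house 3 (clue 3).
From clue 3, the Canadian must be in house 2.
So house 1 gets Brit for nationality.
By clue 2, the person with the emerald is in house 1.
So house 2 gets diamond for gemstone.
House 3 gemstone: only topaz fits.
The lacrosse player is in house 1 (clue 4).
So house 2 gets basketball for sport.
So: house 1 = emerald/lacrosse/Brit, house 2 = diamond/basketball/Canadian, house 3 = topaz/hockey/Italian.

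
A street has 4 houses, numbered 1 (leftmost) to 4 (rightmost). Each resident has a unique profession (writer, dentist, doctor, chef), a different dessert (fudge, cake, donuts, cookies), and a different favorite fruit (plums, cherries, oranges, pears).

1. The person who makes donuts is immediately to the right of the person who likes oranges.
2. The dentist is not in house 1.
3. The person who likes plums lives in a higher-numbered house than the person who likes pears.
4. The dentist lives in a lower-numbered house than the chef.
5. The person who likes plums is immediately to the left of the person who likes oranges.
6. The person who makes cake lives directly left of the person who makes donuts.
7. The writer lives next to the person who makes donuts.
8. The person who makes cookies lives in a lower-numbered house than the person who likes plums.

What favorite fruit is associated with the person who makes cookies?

Clue 5: the person who likes plums is in house 2.
From clue 5, the person who likes oranges must be in house 3.
Clue 8 places the person who makes cookies in house 1.
House 1's favorite fruit must be pears (nothing else left).
The only favorite fruit still possible for house 4 is cherries.
Clue 1 places the person who makes donuts in house 4.
By clue 6, the person who makes cake is in house 3.
The writer is in house 3 (clue 7).
House 1's profession must be doctor (nothing else left).
House 2 profession: only dentist fits.
So house 4 gets chef for profession.
That leaves fudge as the dessert for house 2.
So: house 1 = doctor/cookies/pears, house 2 = dentist/fudge/plums, house 3 = writer/cake/oranges, house 4 = chef/donuts/cherries.

pears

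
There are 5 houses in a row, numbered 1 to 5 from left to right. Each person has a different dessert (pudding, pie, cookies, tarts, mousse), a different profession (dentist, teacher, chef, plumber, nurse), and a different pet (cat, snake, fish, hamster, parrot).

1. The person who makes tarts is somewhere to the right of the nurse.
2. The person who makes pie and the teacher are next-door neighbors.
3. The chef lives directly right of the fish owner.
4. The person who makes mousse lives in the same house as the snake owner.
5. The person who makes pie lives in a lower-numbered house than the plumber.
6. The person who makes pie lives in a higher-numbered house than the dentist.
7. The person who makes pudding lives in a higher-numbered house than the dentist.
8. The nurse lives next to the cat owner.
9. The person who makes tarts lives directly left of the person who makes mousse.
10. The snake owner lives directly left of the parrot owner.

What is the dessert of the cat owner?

cookies

House 1 dessert: only cookies fits.
The only dessert still possible for house 5 is pudding.
The person who makes mousse is narrowed to house 3 or 4; consider each.
Placing it in house 3 leads to a contradiction, so it's in house 4.
Clue 4 places the snake owner in house 4.
By clue 9, the person who makes tarts is in house 3.
By clue 10, the parrot owner is in house 5.
The only dessert still possible for house 2 is pie.
The dentist is in house 1 (clue 6).
So house 2 gets nurse for profession.
So house 3 gets teacher for profession.
House 5's profession must be plumber (nothing else left).
From clue 3, the fish owner must be in house 3.
The only profession still possible for house 4 is chef.
House 2's pet must be hamster (nothing else left).
That leaves cat as the pet for house 1.
So: house 1 = cookies/dentist/cat, house 2 = pie/nurse/hamster, house 3 = tarts/teacher/fish, house 4 = mousse/chef/snake, house 5 = pudding/plumber/parrot.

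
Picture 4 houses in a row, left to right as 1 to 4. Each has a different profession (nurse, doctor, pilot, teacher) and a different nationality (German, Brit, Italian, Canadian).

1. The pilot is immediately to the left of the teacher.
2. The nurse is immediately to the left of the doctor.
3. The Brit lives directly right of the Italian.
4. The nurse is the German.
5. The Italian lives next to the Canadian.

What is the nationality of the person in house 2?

Canadian

The doctor is narrowed to house 2 or 3 or 4; consider each.
Placing it in house 3 and house 4 leads to a contradiction, so it's in house 2.
From clue 2, the nurse must be in house 1.
From clue 4, the German must be in house 1.
The only profession still possible for house 3 is pilot.
So house 4 gets teacher for profession.
The Brit is narrowed to house 3 or 4; consider each.
Placing it in house 3 leads to a contradiction, so it's in house 4.
Clue 3 places the Italian in house 3.
The only nationality still possible for house 2 is Canadian.
So: house 1 = nurse/German, house 2 = doctor/Canadian, house 3 = pilot/Italian, house 4 = teacher/Brit.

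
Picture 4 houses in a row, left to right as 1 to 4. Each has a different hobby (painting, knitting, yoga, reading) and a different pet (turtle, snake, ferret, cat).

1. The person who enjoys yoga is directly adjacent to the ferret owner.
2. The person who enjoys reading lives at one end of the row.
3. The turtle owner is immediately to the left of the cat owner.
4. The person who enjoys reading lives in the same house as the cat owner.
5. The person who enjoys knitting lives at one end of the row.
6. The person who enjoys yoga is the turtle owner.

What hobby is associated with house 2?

painting

From clue 4, the person who enjoys reading must be in house 4.
Clue 4 places the cat owner in house 4.
Clue 3: the turtle owner is in house 3.
Clue 6: the person who enjoys yoga is in house 3.
The only hobby still possible for house 1 is knitting.
House 2 hobby: only painting fits.
By clue 1, the ferret owner is in house 2.
House 1's pet must be snake (nothing else left).
So: house 1 = knitting/snake, house 2 = painting/ferret, house 3 = yoga/turtle, house 4 = reading/cat.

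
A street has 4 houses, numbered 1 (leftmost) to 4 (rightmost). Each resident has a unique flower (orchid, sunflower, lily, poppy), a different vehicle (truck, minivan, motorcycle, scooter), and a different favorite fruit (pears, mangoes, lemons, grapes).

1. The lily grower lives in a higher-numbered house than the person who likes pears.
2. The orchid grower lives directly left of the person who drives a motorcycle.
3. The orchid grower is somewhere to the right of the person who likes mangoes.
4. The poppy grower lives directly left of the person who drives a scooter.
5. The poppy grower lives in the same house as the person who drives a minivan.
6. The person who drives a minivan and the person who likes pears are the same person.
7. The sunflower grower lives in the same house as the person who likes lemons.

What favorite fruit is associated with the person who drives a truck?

grapes

The orchid grower is narrowed to house 2 or 3; consider each.
Placing it in house 2 leads to a contradiction, so it's in house 3.
By clue 2, the person who drives a motorcycle is in house 4.
That leaves grapes as the favorite fruit for house 3.
House 4's favorite fruit must be lemons (nothing else left).
By clue 7, the sunflower grower is in house 4.
That leaves poppy as the flower for house 1.
That leaves lily as the flower for house 2.
From clue 1, the person who likes pears must be in house 1.
From clue 4, the person who drives a scooter must be in house 2.
Clue 5: the person who drives a minivan is in house 1.
The only vehicle still possible for house 3 is truck.
House 2's favorite fruit must be mangoes (nothing else left).
So: house 1 = poppy/minivan/pears, house 2 = lily/scooter/mangoes, house 3 = orchid/truck/grapes, house 4 = sunflower/motorcycle/lemons.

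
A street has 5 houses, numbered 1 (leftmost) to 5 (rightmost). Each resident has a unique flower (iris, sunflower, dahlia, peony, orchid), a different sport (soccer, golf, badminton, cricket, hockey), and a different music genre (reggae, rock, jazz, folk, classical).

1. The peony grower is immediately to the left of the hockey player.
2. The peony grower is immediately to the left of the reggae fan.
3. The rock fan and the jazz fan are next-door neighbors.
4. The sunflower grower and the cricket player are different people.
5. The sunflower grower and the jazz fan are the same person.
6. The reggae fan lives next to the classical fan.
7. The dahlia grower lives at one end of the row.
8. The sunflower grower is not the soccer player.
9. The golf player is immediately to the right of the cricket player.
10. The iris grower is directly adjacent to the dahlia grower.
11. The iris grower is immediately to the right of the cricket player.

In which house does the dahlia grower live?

1

The dahlia grower is narrowed to house 1 or 5; consider each.
Placing it in house 5 leads to a contradiction, so it's in house 1.
By clue 10, the iris grower is in house 2.
The cricket player is in house 1 (clue 11).
Clue 9: the golf player is in house 2.
That leaves folk as the music genre for house 1.
House 2 music genre: only rock fits.
From clue 3, the jazz fan must be in house 3.
Clue 5 places the sunflower grower in house 3.
The only flower still possible for house 4 is peony.
So house 5 gets orchid for flower.
The only sport still possible for house 3 is badminton.
Clue 1 places the hockey player in house 5.
Clue 2 places the reggae fan in house 5.
Clue 6 places the classical fan in house 4.
That leaves soccer as the sport for house 4.
So: house 1 = dahlia/cricket/folk, house 2 = iris/golf/rock, house 3 = sunflower/badminton/jazz, house 4 = peony/soccer/classical, house 5 = orchid/hockey/reggae.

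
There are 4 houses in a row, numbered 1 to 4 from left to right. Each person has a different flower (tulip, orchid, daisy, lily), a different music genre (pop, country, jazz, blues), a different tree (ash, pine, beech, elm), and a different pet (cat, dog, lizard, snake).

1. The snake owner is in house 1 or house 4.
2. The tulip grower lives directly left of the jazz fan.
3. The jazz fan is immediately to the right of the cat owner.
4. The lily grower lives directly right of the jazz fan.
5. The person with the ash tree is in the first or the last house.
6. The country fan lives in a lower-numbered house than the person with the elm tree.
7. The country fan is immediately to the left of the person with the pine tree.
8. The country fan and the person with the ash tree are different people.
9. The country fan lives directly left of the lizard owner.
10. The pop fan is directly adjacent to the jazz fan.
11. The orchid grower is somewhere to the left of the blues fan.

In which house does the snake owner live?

4

The lily grower is narrowed to house 3 or 4; consider each.
Placing it in house 4 leads to a contradiction, so it's in house 3.
Clue 4: the jazz fan is in house 2.
So house 4 gets daisy for flower.
The only music genre still possible for house 4 is blues.
The tulip grower is in house 1 (clue 2).
Clue 3: the cat owner is in house 1.
That leaves orchid as the flower for house 2.
House 3's pet must be dog (nothing else left).
House 4's pet must be snake (nothing else left).
The country fan is in house 1 (clue 9).
So house 3 gets pop for music genre.
House 2's pet must be lizard (nothing else left).
By clue 7, the person with the pine tree is in house 2.
By clue 8, the person with the ash tree is in house 4.
That leaves beech as the tree for house 1.
House 3 tree: only elm fits.
So: house 1 = tulip/country/beech/cat, house 2 = orchid/jazz/pine/lizard, house 3 = lily/pop/elm/dog, house 4 = daisy/blues/ash/snake.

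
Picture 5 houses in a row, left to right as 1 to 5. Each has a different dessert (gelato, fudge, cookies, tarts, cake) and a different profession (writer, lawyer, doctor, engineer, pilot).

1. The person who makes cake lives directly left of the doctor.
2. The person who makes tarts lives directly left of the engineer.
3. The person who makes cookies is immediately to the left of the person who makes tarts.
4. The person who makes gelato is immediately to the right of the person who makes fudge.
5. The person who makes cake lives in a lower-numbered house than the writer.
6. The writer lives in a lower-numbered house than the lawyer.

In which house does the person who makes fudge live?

So house 5 gets gelato for dessert.
House 1's profession must be pilot (nothing else left).
By clue 4, the person who makes fudge is in house 4.
House 5 profession: only lawyer fits.
The person who makes cookies is narrowed to house 1 or 2; consider each.
Placing it in house 1 leads to a contradiction, so it's in house 2.
From clue 3, the person who makes tarts must be in house 3.
So house 1 gets cake for dessert.
The doctor is in house 2 (clue 1).
The engineer is in house 4 (clue 2).
That leaves writer as the profession for house 3.
So: house 1 = cake/pilot, house 2 = cookies/doctor, house 3 = tarts/writer, house 4 = fudge/engineer, house 5 = gelato/lawyer.

4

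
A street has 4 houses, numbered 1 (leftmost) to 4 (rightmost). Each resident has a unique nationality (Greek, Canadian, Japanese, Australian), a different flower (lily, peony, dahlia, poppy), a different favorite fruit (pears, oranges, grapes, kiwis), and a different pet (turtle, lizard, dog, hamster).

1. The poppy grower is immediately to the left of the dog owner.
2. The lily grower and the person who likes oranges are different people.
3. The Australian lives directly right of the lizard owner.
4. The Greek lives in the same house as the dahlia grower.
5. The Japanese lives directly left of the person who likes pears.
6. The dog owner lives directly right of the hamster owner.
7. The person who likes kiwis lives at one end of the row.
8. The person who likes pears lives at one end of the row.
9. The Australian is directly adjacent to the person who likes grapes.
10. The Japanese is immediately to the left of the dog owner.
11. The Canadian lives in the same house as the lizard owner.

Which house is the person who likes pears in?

Clue 8 places the person who likes pears in house 4.
So house 1 gets kiwis for favorite fruit.
The Japanese is in house 3 (clue 5).
The dog owner is in house 4 (clue 10).
The poppy grower is in house 3 (clue 1).
Clue 6: the hamster owner is in house 3.
By clue 9, the person who likes grapes is in house 3.
By clue 11, the Canadian is in house 1.
Clue 11 places the lizard owner in house 1.
House 2 favorite fruit: only oranges fits.
The only pet still possible for house 2 is turtle.
The Australian is in house 2 (clue 3).
So house 4 gets Greek for nationality.
From clue 4, the dahlia grower must be in house 4.
House 2 flower: only peony fits.
The only flower still possible for house 1 is lily.
So: house 1 = Canadian/lily/kiwis/lizard, house 2 = Australian/peony/oranges/turtle, house 3 = Japanese/poppy/grapes/hamster, house 4 = Greek/dahlia/pears/dog.

4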